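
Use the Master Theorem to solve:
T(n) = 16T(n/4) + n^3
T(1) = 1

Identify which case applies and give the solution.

a=16, b=4, f(n)=n^3. log_4(16) = 2. Since c=3 > 2 and the regularity condition holds (16(n/4)^3 = (16/4^3)n^3 with 16/4^3 < 1), Case 3 applies: T(n) = Θ(f(n)) = O(n^3).

Answer: O(n^3) - Case 3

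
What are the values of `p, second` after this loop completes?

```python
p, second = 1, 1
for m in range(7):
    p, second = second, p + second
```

Fibonacci: after 7 iterations
`p, second` takes the values: (1, 1) → (1, 2) → (2, 3) → (3, 5) → (5, 8) → (8, 13) → (13, 21) → (21, 34)

Answer: 21, 34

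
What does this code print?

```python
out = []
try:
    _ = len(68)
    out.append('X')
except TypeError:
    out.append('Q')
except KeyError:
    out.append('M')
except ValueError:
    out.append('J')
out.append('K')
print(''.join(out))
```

Execution trace: 'Q' (except TypeError) → 'K' (after the try/except). Output: QK

Answer: QK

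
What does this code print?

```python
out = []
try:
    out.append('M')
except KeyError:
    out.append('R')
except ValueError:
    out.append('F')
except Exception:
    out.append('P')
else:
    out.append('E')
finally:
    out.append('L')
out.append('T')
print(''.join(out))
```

Execution trace: 'M' (try body, no exception) → 'E' (else) → 'L' (finally) → 'T' (after the try/except). Output: MELT

Answer: MELT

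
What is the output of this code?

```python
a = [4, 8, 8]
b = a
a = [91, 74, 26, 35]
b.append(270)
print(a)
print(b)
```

Key concept: rebinding vs mutation: a is rebound to a new list, b still points at the original.
Step by step:
`a = [4, 8, 8]` → a = [4, 8, 8]
`b = a` → b = [4, 8, 8] (same object as a)
`a = [91, 74, 26, 35]` → a = [91, 74, 26, 35]
`b.append(270)` → b = [4, 8, 8, 270]
`print(a)` → prints [91, 74, 26, 35]
`print(b)` → prints [4, 8, 8, 270]

Answer:
[91, 74, 26, 35]
[4, 8, 8, 270]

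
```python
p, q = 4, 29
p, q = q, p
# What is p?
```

Trace:
`p, q = 4, 29` → p = 4; q = 29
`p, q = q, p` → p = 29; q = 4
So p = 29

Answer: 29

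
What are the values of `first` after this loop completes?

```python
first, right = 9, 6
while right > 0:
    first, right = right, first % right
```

GCD of 9 and 6
`first` takes the values: 9 → 6 → 3

Answer: 3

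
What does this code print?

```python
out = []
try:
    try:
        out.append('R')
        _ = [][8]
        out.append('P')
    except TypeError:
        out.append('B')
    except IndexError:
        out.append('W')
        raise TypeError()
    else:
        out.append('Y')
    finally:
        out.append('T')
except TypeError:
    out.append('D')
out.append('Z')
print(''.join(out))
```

Execution trace: 'R' (try body) → 'W' (except IndexError) → 'T' (finally) → 'D' (outer except TypeError) → 'Z' (after the try/except). Output: RWTDZ

Answer: RWTDZ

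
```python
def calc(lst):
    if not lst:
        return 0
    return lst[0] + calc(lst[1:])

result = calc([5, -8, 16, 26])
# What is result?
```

5 + (-8) + 16 + 26 + 0 = 39

Answer: 39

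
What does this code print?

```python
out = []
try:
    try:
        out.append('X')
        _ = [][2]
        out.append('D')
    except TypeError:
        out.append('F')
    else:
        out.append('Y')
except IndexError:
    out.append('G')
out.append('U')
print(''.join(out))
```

Execution trace: 'X' (try body) → 'G' (outer except IndexError) → 'U' (after the try/except). Output: XGU

Answer: XGU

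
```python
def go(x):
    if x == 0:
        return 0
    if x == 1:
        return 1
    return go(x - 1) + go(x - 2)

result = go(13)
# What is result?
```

Build up from base cases: go(0)=0, go(1)=1, go(2)=1, go(3)=2, go(4)=3, go(5)=5, go(6)=8, ..., go(13)=233

Answer: 233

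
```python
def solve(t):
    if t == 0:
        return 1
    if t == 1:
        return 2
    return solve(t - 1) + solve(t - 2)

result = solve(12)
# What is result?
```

Build up from base cases: solve(0)=1, solve(1)=2, solve(2)=3, solve(3)=5, solve(4)=8, solve(5)=13, solve(6)=21, ..., solve(12)=377

Answer: 377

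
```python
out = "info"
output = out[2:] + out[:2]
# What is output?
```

Trace:
`out = "info"` → out = 'info'
`output = out[2:] + out[:2]` → output = 'foin'
So output = 'foin'

Answer: 'foin'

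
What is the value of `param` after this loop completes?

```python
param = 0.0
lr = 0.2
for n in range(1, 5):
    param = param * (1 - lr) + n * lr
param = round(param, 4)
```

Moving average with lr=0.2
`param` takes the values: 0.0 → 0.2 → 0.56 → 1.048 → 1.6384

Answer: 1.6384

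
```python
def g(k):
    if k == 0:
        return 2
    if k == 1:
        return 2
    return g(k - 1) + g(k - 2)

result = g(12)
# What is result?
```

Build up from base cases: g(0)=2, g(1)=2, g(2)=4, g(3)=6, g(4)=10, g(5)=16, g(6)=26, ..., g(12)=466

Answer: 466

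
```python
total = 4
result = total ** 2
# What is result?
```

Trace:
`total = 4` → total = 4
`result = total ** 2` → result = 16
So result = 16

Answer: 16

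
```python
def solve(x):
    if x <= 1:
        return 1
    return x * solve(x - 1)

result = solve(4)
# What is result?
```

solve(4) = 4 * 3 * 2 * 1 = 24

Answer: 24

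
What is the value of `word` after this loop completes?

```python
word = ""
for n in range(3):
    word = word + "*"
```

Repeat '*' 3 times
`word` takes the values: "" → "*" → "**" → "***"

Answer: "***"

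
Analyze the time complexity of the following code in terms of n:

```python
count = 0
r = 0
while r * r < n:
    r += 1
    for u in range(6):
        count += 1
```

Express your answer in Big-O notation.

Each loop level contributes: √n × 1. Multiplying the contributions gives O(√n).

Answer: O(√n)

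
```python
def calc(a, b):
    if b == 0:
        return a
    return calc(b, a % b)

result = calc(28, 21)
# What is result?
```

calc(28, 21) -> calc(21, 7) -> calc(7, 0) -> 7

Answer: 7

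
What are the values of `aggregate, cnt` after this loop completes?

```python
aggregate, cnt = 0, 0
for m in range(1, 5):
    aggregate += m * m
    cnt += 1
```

Sum of squares and count
`aggregate, cnt` takes the values: (0, 0) → (1, 0) → (1, 1) → (5, 1) → (5, 2) → (14, 2) → (14, 3) → (30, 3) → (30, 4)

Answer: 30, 4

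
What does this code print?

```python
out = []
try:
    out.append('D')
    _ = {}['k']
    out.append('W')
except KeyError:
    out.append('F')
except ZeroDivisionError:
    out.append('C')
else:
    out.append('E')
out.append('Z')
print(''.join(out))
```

Execution trace: 'D' (try body) → 'F' (except KeyError) → 'Z' (after the try/except). Output: DFZ

Answer: DFZ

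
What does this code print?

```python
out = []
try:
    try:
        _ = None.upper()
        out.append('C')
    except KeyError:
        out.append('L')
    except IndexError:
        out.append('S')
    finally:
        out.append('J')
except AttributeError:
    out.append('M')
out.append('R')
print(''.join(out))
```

Execution trace: 'J' (finally) → 'M' (outer except AttributeError) → 'R' (after the try/except). Output: JMR

Answer: JMR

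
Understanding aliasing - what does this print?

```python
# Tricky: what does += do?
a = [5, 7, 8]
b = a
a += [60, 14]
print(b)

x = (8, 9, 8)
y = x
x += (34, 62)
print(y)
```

Key concept: += behavior differs for mutable vs immutable.
Step by step:
`a = [5, 7, 8]` → a = [5, 7, 8]
`b = a` → b = [5, 7, 8] (same object as a)
`a += [60, 14]` → a = [5, 7, 8, 60, 14] (same object as b); b = [5, 7, 8, 60, 14] (same object as a)
`print(b)` → prints [5, 7, 8, 60, 14]
`x = (8, 9, 8)` → x = (8, 9, 8)
`y = x` → y = (8, 9, 8)
`x += (34, 62)` → x = (8, 9, 8, 34, 62)
`print(y)` → prints (8, 9, 8)

Answer:
[5, 7, 8, 60, 14]
(8, 9, 8)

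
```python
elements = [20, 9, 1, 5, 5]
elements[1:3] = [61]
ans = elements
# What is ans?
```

Trace:
`elements = [20, 9, 1, 5, 5]` → elements = [20, 9, 1, 5, 5]
`elements[1:3] = [61]` → elements = [20, 61, 5, 5]
`ans = elements` → ans = [20, 61, 5, 5]
So ans = [20, 61, 5, 5]

Answer: [20, 61, 5, 5]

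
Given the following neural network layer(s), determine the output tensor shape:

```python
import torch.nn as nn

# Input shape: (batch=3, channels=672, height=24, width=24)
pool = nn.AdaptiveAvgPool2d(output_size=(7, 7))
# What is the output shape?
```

Input: (3, 672, 24, 24) -> Output: (3, 672, 7, 7)

Answer: (3, 672, 7, 7)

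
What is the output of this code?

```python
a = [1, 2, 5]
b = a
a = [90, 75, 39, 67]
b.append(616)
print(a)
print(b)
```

Key concept: rebinding vs mutation: a is rebound to a new list, b still points at the original.
Step by step:
`a = [1, 2, 5]` → a = [1, 2, 5]
`b = a` → b = [1, 2, 5] (same object as a)
`a = [90, 75, 39, 67]` → a = [90, 75, 39, 67]
`b.append(616)` → b = [1, 2, 5, 616]
`print(a)` → prints [90, 75, 39, 67]
`print(b)` → prints [1, 2, 5, 616]

Answer:
[90, 75, 39, 67]
[1, 2, 5, 616]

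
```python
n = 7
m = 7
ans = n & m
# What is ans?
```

Trace:
`n = 7` → n = 7
`m = 7` → m = 7
`ans = n & m` → ans = 7
So ans = 7

Answer: 7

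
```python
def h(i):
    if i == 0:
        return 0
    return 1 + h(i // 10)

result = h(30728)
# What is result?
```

Count of digits of 30728: 5

Answer: 5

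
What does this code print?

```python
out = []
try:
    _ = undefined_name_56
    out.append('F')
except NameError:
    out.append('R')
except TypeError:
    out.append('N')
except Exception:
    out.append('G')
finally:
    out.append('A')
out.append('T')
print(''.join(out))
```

Execution trace: 'R' (except NameError) → 'A' (finally) → 'T' (after the try/except). Output: RAT

Answer: RAT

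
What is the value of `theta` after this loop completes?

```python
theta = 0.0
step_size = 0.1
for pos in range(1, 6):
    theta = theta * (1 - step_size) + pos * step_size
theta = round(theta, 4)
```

Moving average with lr=0.1
`theta` takes the values: 0.0 → 0.1 → 0.29 → 0.561 → 0.9049 → 1.31441 → 1.3144

Answer: 1.3144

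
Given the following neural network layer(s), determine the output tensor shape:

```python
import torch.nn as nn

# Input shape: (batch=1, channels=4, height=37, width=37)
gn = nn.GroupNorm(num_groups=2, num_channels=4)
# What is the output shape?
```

Input: (1, 4, 37, 37) -> Output: (1, 4, 37, 37)

Answer: (1, 4, 37, 37)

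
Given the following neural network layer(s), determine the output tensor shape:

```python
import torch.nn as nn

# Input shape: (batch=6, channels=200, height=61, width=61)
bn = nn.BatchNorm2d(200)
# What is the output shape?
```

Input: (6, 200, 61, 61) -> Output: (6, 200, 61, 61)

Answer: (6, 200, 61, 61)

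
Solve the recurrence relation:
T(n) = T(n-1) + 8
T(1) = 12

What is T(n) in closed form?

Unrolling: T(n) = T(1) + 8·(n-1) = 12 + 8(n-1) = 8n + 4.

Answer: T(n) = 8n + 4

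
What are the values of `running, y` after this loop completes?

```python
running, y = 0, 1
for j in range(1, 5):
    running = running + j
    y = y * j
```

Sum and factorial of 1 to 4
`running, y` takes the values: (0, 1) → (1, 1) → (3, 1) → (3, 2) → (6, 2) → (6, 6) → (10, 6) → (10, 24)

Answer: 10, 24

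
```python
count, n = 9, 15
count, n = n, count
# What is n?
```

Trace:
`count, n = 9, 15` → count = 9; n = 15
`count, n = n, count` → count = 15; n = 9
So n = 9

Answer: 9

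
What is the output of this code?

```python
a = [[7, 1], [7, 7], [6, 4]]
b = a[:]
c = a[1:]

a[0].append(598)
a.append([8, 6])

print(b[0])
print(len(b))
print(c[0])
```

Key concept: slice with nested mutation.
Step by step:
`a = [[7, 1], [7, 7], [6, 4]]` → a = [[7, 1], [7, 7], [6, 4]]
`b = a[:]` → b = [[7, 1], [7, 7], [6, 4]]
`c = a[1:]` → c = [[7, 7], [6, 4]]
`a[0].append(598)` → a = [[7, 1, 598], [7, 7], [6, 4]]; b = [[7, 1, 598], [7, 7], [6, 4]]
`a.append([8, 6])` → a = [[7, 1, 598], [7, 7], [6, 4], [8, 6]]
`print(b[0])` → prints [7, 1, 598]
`print(len(b))` → prints 3
`print(c[0])` → prints [7, 7]

Answer:
[7, 1, 598]
3
[7, 7]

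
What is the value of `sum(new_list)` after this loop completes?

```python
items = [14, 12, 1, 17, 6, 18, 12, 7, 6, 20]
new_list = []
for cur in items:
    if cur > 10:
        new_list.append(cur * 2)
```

Sum of doubled values > 10
`new_list` takes the values: [] → [28] → [28, 24] → [28, 24, 34] → [28, 24, 34, 36] → [28, 24, 34, 36, 24] → [28, 24, 34, 36, 24, 40]
So `sum(new_list)` = 186

Answer: 186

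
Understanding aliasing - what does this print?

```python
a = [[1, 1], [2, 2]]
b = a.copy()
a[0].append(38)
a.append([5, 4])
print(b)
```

Key concept: shallow copy with nested lists.
Step by step:
`a = [[1, 1], [2, 2]]` → a = [[1, 1], [2, 2]]
`b = a.copy()` → b = [[1, 1], [2, 2]]
`a[0].append(38)` → a = [[1, 1, 38], [2, 2]]; b = [[1, 1, 38], [2, 2]]
`a.append([5, 4])` → a = [[1, 1, 38], [2, 2], [5, 4]]
`print(b)` → prints [[1, 1, 38], [2, 2]]

Answer: [[1, 1, 38], [2, 2]]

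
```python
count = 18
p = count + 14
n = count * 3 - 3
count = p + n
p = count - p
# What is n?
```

Trace:
`count = 18` → count = 18
`p = count + 14` → p = 32
`n = count * 3 - 3` → n = 51
`count = p + n` → count = 83
`p = count - p` → p = 51
So n = 51

Answer: 51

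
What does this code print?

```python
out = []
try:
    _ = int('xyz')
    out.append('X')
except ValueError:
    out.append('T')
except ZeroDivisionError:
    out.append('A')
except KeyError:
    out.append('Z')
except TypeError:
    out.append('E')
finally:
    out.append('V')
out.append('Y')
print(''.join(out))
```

Execution trace: 'T' (except ValueError) → 'V' (finally) → 'Y' (after the try/except). Output: TVY

Answer: TVY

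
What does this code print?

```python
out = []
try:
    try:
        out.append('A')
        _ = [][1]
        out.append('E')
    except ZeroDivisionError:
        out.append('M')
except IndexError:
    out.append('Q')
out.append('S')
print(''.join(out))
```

Execution trace: 'A' (try body) → 'Q' (outer except IndexError) → 'S' (after the try/except). Output: AQS

Answer: AQS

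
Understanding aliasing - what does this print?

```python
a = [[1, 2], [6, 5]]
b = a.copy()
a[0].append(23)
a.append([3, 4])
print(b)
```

Key concept: shallow copy with nested lists.
Step by step:
`a = [[1, 2], [6, 5]]` → a = [[1, 2], [6, 5]]
`b = a.copy()` → b = [[1, 2], [6, 5]]
`a[0].append(23)` → a = [[1, 2, 23], [6, 5]]; b = [[1, 2, 23], [6, 5]]
`a.append([3, 4])` → a = [[1, 2, 23], [6, 5], [3, 4]]
`print(b)` → prints [[1, 2, 23], [6, 5]]

Answer: [[1, 2, 23], [6, 5]]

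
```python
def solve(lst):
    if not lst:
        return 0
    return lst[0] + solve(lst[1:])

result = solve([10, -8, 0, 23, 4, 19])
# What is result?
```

10 + (-8) + 0 + 23 + 4 + 19 + 0 = 48

Answer: 48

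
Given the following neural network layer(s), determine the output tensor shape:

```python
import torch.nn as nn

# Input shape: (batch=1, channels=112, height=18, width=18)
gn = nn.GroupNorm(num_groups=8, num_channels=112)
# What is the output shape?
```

Input: (1, 112, 18, 18) -> Output: (1, 112, 18, 18)

Answer: (1, 112, 18, 18)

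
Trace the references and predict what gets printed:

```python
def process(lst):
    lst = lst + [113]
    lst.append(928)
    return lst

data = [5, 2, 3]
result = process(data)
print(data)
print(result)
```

Key concept: rebinding parameter vs mutation.
Step by step:
`data = [5, 2, 3]` → data = [5, 2, 3]
`result = process(data)` → result = [5, 2, 3, 113, 928]
`print(data)` → prints [5, 2, 3]
`print(result)` → prints [5, 2, 3, 113, 928]

Answer:
[5, 2, 3]
[5, 2, 3, 113, 928]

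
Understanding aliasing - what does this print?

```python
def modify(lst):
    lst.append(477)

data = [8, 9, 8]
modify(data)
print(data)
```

Key concept: function modifies passed list.
Step by step:
`data = [8, 9, 8]` → data = [8, 9, 8]
`modify(data)` → data = [8, 9, 8, 477]
`print(data)` → prints [8, 9, 8, 477]

Answer: [8, 9, 8, 477]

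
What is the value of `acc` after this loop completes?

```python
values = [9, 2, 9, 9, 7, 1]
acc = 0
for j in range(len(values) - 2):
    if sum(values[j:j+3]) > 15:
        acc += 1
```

Count windows with sum > 15
`acc` takes the values: 0 → 1 → 2 → 3 → 4

Answer: 4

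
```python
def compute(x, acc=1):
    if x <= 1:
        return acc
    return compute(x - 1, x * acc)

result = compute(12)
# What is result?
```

Accumulator trace (n, acc): (12, 1) -> (11, 12) -> (10, 132) -> (9, 1320) -> (8, 11880) -> (7, 95040) -> (6, 665280) -> (5, 3991680) -> (4, 19958400) -> (3, 79833600) -> (2, 239500800) -> (1, 479001600) -> return 479001600

Answer: 479001600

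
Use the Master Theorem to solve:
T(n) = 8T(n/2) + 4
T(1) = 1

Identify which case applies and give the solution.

a=8, b=2, f(n)=4. log_2(8) = 3. Since c=0 < 3, Case 1 applies: T(n) = Θ(n^log_b(a)) = O(n^3).

Answer: O(n^3) - Case 1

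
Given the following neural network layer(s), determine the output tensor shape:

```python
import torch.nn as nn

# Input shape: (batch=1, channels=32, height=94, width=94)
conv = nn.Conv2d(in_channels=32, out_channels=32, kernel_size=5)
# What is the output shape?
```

Input: (1, 32, 94, 94) -> Output: (1, 32, 90, 90)

Answer: (1, 32, 90, 90)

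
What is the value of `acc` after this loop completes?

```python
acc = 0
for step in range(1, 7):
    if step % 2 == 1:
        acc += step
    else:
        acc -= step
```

Add odd, subtract even
`acc` takes the values: 0 → 1 → -1 → 2 → -2 → 3 → -3

Answer: -3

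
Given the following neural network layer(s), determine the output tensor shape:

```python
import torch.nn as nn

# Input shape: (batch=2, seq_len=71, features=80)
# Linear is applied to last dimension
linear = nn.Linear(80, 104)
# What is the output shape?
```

Input: (2, 71, 80) -> Output: (2, 71, 104)

Answer: (2, 71, 104)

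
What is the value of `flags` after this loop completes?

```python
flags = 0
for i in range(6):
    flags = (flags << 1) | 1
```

Build 6 consecutive 1-bits: 0b111111
`flags` takes the values: 0 → 1 → 3 → 7 → 15 → 31 → 63

Answer: 63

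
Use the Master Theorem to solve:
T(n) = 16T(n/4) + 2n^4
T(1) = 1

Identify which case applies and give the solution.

a=16, b=4, f(n)=2n^4. log_4(16) = 2. Since c=4 > 2 and the regularity condition holds (16(n/4)^4 = (16/4^4)n^4 with 16/4^4 < 1), Case 3 applies: T(n) = Θ(f(n)) = O(n^4).

Answer: O(n^4) - Case 3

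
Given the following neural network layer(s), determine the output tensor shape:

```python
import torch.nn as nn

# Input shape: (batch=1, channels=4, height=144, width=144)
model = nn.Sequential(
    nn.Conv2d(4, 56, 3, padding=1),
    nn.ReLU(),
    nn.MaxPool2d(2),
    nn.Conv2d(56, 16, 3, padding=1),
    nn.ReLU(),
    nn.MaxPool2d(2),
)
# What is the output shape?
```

Input: (1, 4, 144, 144) -> after first Conv2d: (1, 56, 144, 144) -> after first MaxPool2d: (1, 56, 72, 72) -> after second Conv2d: (1, 16, 72, 72) -> Output: (1, 16, 36, 36)

Answer: (1, 16, 36, 36)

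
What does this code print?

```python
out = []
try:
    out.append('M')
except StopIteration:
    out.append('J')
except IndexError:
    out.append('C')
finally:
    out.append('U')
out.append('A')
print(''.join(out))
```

Execution trace: 'M' (try body, no exception) → 'U' (finally) → 'A' (after the try/except). Output: MUA

Answer: MUA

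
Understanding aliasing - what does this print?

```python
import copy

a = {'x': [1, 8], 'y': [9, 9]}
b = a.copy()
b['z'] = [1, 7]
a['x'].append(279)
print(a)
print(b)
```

Key concept: shallow copy of dict with mutable values.
Step by step:
`a = {'x': [1, 8], 'y': [9, 9]}` → a = {'x': [1, 8], 'y': [9, 9]}
`b = a.copy()` → b = {'x': [1, 8], 'y': [9, 9]}
`b['z'] = [1, 7]` → b = {'x': [1, 8], 'y': [9, 9], 'z': [1, 7]}
`a['x'].append(279)` → a = {'x': [1, 8, 279], 'y': [9, 9]}; b = {'x': [1, 8, 279], 'y': [9, 9], 'z': [1, 7]}
`print(a)` → prints {'x': [1, 8, 279], 'y': [9, 9]}
`print(b)` → prints {'x': [1, 8, 279], 'y': [9, 9], 'z': [1, 7]}

Answer:
{'x': [1, 8, 279], 'y': [9, 9]}
{'x': [1, 8, 279], 'y': [9, 9], 'z': [1, 7]}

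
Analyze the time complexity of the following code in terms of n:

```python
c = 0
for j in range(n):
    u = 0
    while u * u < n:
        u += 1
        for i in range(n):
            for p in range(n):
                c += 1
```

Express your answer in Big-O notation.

Each loop level contributes: n × √n × n × n. Multiplying the contributions gives O(n^3√n).

Answer: O(n^3√n)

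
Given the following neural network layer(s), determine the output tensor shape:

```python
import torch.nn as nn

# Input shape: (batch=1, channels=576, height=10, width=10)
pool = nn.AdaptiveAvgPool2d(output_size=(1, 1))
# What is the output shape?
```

Input: (1, 576, 10, 10) -> Output: (1, 576, 1, 1)

Answer: (1, 576, 1, 1)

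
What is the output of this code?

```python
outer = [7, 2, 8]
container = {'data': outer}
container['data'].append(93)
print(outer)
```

Key concept: dict holds reference to list.
Step by step:
`outer = [7, 2, 8]` → outer = [7, 2, 8]
`container = {'data': outer}` → container = {'data': [7, 2, 8]}
`container['data'].append(93)` → outer = [7, 2, 8, 93]; container = {'data': [7, 2, 8, 93]}
`print(outer)` → prints [7, 2, 8, 93]

Answer: [7, 2, 8, 93]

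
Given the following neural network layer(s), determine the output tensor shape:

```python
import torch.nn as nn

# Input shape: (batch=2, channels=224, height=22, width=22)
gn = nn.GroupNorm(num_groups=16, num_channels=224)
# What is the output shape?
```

Input: (2, 224, 22, 22) -> Output: (2, 224, 22, 22)

Answer: (2, 224, 22, 22)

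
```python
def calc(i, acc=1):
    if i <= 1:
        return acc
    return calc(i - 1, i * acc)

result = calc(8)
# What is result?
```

Accumulator trace (n, acc): (8, 1) -> (7, 8) -> (6, 56) -> (5, 336) -> (4, 1680) -> (3, 6720) -> (2, 20160) -> (1, 40320) -> return 40320

Answer: 40320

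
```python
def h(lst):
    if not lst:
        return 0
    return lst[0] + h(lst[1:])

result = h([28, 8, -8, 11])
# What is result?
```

28 + 8 + (-8) + 11 + 0 = 39

Answer: 39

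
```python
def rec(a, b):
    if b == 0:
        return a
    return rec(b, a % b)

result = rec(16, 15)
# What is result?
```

rec(16, 15) -> rec(15, 1) -> rec(1, 0) -> 1

Answer: 1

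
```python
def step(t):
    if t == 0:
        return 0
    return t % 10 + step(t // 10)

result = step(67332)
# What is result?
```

Sum of digits of 67332: 2 + 3 + 3 + 7 + 6 = 21

Answer: 21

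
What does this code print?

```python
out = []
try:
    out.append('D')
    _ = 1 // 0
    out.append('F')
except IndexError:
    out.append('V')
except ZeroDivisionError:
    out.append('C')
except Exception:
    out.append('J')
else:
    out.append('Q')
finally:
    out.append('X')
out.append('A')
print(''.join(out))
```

Execution trace: 'D' (try body) → 'C' (except ZeroDivisionError) → 'X' (finally) → 'A' (after the try/except). Output: DCXA

Answer: DCXA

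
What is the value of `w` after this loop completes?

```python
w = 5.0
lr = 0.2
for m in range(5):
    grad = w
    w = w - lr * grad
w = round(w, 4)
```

Gradient descent: w = 5.0 * (1 - 0.2)^5
`w` takes the values: 5.0 → 4.0 → 3.2 → 2.56 → 2.048 → 1.6384

Answer: 1.6384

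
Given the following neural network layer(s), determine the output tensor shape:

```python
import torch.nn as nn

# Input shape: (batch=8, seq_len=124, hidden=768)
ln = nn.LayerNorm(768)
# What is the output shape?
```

Input: (8, 124, 768) -> Output: (8, 124, 768)

Answer: (8, 124, 768)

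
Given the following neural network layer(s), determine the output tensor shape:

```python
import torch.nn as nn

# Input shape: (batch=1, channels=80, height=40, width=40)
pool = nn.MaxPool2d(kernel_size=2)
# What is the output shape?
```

Input: (1, 80, 40, 40) -> Output: (1, 80, 20, 20)

Answer: (1, 80, 20, 20)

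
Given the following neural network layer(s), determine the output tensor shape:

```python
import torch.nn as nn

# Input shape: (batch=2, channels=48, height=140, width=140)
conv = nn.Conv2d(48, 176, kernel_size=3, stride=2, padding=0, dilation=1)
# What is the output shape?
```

Input: (2, 48, 140, 140) -> Output: (2, 176, 69, 69)

Answer: (2, 176, 69, 69)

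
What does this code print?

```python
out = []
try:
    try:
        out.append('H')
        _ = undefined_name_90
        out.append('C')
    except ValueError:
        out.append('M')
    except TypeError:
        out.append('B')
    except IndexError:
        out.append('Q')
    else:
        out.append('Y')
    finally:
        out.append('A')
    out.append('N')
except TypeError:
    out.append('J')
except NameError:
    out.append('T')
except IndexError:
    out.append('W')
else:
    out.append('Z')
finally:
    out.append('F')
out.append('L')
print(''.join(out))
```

Execution trace: 'H' (inner try body) → 'A' (inner finally) → 'T' (except NameError) → 'F' (finally) → 'L' (after the try/except). Output: HATFL

Answer: HATFL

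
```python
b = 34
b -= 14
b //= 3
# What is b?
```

Trace:
`b = 34` → b = 34
`b -= 14` → b = 20
`b //= 3` → b = 6
So b = 6

Answer: 6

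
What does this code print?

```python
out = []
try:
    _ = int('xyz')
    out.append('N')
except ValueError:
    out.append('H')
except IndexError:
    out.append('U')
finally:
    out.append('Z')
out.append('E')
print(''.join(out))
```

Execution trace: 'H' (except ValueError) → 'Z' (finally) → 'E' (after the try/except). Output: HZE

Answer: HZE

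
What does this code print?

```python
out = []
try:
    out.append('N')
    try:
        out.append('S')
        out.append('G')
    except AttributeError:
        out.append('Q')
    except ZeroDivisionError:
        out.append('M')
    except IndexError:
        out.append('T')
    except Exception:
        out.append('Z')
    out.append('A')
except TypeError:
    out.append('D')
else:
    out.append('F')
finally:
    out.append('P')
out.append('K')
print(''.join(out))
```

Execution trace: 'N' (try body) → 'S' (inner try body) → 'G' (inner try body, no exception) → 'A' (try body, no exception) → 'F' (else) → 'P' (finally) → 'K' (after the try/except). Output: NSGAFPK

Answer: NSGAFPK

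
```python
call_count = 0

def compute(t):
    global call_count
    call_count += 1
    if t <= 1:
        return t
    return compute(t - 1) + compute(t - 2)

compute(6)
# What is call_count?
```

Calls(t) = 1 + Calls(t-1) + Calls(t-2); Calls(0)=Calls(1)=1. For t=6 this gives 25.

Answer: 25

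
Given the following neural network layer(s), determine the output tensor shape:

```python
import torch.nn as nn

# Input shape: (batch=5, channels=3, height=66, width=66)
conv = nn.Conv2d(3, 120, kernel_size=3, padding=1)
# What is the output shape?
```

Input: (5, 3, 66, 66) -> Output: (5, 120, 66, 66)

Answer: (5, 120, 66, 66)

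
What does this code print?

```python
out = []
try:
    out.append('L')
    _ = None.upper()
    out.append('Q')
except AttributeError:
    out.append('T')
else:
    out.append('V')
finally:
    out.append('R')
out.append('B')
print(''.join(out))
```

Execution trace: 'L' (try body) → 'T' (except AttributeError) → 'R' (finally) → 'B' (after the try/except). Output: LTRB

Answer: LTRB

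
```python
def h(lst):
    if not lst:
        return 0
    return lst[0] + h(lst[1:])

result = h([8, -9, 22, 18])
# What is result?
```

8 + (-9) + 22 + 18 + 0 = 39

Answer: 39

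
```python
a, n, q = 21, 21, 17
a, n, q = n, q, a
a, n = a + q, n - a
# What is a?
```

Trace:
`a, n, q = 21, 21, 17` → a = 21; n = 21; q = 17
`a, n, q = n, q, a` → a = 21; n = 17; q = 21
`a, n = a + q, n - a` → a = 42; n = -4
So a = 42

Answer: 42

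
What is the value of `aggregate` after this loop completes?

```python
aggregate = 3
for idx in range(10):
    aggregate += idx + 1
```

Start at 3, add 1 to 10 = 58
`aggregate` takes the values: 3 → 4 → 6 → 9 → 13 → 18 → 24 → 31 → 39 → 48 → 58

Answer: 58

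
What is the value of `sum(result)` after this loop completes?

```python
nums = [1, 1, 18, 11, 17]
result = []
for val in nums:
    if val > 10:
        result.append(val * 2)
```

Sum of doubled values > 10
`result` takes the values: [] → [36] → [36, 22] → [36, 22, 34]
So `sum(result)` = 92

Answer: 92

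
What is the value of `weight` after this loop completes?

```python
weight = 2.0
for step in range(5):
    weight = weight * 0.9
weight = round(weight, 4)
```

Exponential decay: 2.0 * 0.9^5
`weight` takes the values: 2.0 → 1.8 → 1.62 → 1.458 → 1.3122 → 1.18098 → 1.181

Answer: 1.181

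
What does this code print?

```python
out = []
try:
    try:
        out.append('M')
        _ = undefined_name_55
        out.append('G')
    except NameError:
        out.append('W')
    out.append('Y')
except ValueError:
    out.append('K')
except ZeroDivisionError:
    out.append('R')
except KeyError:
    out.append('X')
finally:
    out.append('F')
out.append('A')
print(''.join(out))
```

Execution trace: 'M' (inner try body) → 'W' (inner except NameError) → 'Y' (try body, no exception) → 'F' (finally) → 'A' (after the try/except). Output: MWYFA

Answer: MWYFA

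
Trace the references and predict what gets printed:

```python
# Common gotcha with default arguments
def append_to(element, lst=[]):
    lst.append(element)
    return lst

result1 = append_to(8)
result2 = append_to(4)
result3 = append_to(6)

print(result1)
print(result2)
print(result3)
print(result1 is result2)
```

Key concept: mutable default argument gotcha.
Step by step:
`result1 = append_to(8)` → result1 = [8]
`result2 = append_to(4)` → result1 = [8, 4] (same object as result2); result2 = [8, 4] (same object as result1)
`result3 = append_to(6)` → result1 = [8, 4, 6] (same object as result2, result3); result2 = [8, 4, 6] (same object as result1, result3); result3 = [8, 4, 6] (same object as result1, result2)
`print(result1)` → prints [8, 4, 6]
`print(result2)` → prints [8, 4, 6]
`print(result3)` → prints [8, 4, 6]
`print(result1 is result2)` → prints True

Answer:
[8, 4, 6]
[8, 4, 6]
[8, 4, 6]
True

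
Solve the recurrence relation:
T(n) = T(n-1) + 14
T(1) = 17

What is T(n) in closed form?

Unrolling: T(n) = T(1) + 14·(n-1) = 17 + 14(n-1) = 14n + 3.

Answer: T(n) = 14n + 3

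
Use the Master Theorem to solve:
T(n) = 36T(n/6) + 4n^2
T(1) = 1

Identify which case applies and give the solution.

a=36, b=6, f(n)=4n^2. log_6(36) = 2. Since c=2 = 2, Case 2 applies: T(n) = Θ(n^log_b(a) · log n) = O(n^2 log n).

Answer: O(n^2 log n) - Case 2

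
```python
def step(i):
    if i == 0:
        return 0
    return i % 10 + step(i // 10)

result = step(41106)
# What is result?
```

Sum of digits of 41106: 6 + 0 + 1 + 1 + 4 = 12

Answer: 12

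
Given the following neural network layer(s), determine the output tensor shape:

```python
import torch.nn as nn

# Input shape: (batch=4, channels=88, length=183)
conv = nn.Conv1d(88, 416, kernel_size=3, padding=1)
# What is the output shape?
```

Input: (4, 88, 183) -> Output: (4, 416, 183)

Answer: (4, 416, 183)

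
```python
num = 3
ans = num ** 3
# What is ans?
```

Trace:
`num = 3` → num = 3
`ans = num ** 3` → ans = 27
So ans = 27

Answer: 27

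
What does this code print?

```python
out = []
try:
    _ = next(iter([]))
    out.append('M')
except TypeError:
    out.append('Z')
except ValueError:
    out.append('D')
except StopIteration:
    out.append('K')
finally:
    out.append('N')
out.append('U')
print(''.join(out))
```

Execution trace: 'K' (except StopIteration) → 'N' (finally) → 'U' (after the try/except). Output: KNU

Answer: KNU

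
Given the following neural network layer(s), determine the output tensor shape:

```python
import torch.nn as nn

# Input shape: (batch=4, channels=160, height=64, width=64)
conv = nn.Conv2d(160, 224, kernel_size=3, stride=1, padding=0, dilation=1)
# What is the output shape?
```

Input: (4, 160, 64, 64) -> Output: (4, 224, 62, 62)

Answer: (4, 224, 62, 62)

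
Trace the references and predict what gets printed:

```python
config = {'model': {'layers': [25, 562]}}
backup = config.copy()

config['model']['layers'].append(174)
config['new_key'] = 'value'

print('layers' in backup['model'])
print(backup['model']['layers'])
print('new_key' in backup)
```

Key concept: shallow copy gotcha with nested dict.
Step by step:
`config = {'model': {'layers': [25, 562]}}` → config = {'model': {'layers': [25, 562]}}
`backup = config.copy()` → backup = {'model': {'layers': [25, 562]}}
`config['model']['layers'].append(174)` → config = {'model': {'layers': [25, 562, 174]}}; backup = {'model': {'layers': [25, 562, 174]}}
`config['new_key'] = 'value'` → config = {'model': {'layers': [25, 562, 174]}, 'new_key': 'value'}
`print('layers' in backup['model'])` → prints True
`print(backup['model']['layers'])` → prints [25, 562, 174]
`print('new_key' in backup)` → prints False

Answer:
True
[25, 562, 174]
False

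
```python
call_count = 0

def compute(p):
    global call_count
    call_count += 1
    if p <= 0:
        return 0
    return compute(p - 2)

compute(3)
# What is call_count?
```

Linear recursion stepping by 2: 3 calls from p=3 down to ≤0.

Answer: 3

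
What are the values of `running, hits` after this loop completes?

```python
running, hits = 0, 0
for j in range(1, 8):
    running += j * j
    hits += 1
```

Sum of squares and count
`running, hits` takes the values: (0, 0) → (1, 0) → (1, 1) → (5, 1) → (5, 2) → (14, 2) → (14, 3) → (30, 3) → (30, 4) → (55, 4) → (55, 5) → (91, 5) → (91, 6) → (140, 6) → (140, 7)

Answer: 140, 7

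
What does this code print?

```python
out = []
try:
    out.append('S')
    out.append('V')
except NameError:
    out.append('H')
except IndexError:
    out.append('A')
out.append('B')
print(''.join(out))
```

Execution trace: 'S' (try body) → 'V' (try body, no exception) → 'B' (after the try/except). Output: SVB

Answer: SVB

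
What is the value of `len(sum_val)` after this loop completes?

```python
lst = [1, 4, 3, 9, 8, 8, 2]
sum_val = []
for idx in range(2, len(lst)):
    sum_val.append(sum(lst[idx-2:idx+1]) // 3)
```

Number of 3-element averages
`sum_val` takes the values: [] → [2] → [2, 5] → [2, 5, 6] → [2, 5, 6, 8] → [2, 5, 6, 8, 6]
So `len(sum_val)` = 5

Answer: 5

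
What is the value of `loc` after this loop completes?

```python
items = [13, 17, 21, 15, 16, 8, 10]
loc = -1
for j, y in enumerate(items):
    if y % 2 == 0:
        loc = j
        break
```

First even number index in [13, 17, 21, 15, 16, 8, 10]
`loc` takes the values: -1 → 4

Answer: 4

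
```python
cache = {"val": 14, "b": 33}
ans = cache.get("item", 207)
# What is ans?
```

Trace:
`cache = {"val": 14, "b": 33}` → cache = {'val': 14, 'b': 33}
`ans = cache.get("item", 207)` → ans = 207
So ans = 207

Answer: 207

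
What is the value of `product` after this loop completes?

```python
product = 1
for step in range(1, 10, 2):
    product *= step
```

Product of 1, 3, 5, ... up to 9
`product` takes the values: 1 → 3 → 15 → 105 → 945

Answer: 945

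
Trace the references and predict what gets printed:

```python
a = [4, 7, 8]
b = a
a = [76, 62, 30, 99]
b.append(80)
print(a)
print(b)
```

Key concept: rebinding vs mutation: a is rebound to a new list, b still points at the original.
Step by step:
`a = [4, 7, 8]` → a = [4, 7, 8]
`b = a` → b = [4, 7, 8] (same object as a)
`a = [76, 62, 30, 99]` → a = [76, 62, 30, 99]
`b.append(80)` → b = [4, 7, 8, 80]
`print(a)` → prints [76, 62, 30, 99]
`print(b)` → prints [4, 7, 8, 80]

Answer:
[76, 62, 30, 99]
[4, 7, 8, 80]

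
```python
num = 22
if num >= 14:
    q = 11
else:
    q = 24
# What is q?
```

Trace:
`num = 22` → num = 22
`if num >= 14: ...` → num >= 14 is True → q = 11
So q = 11

Answer: 11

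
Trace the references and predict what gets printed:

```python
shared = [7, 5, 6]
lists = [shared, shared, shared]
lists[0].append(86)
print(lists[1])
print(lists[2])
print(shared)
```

Key concept: list of same reference.
Step by step:
`shared = [7, 5, 6]` → shared = [7, 5, 6]
`lists = [shared, shared, shared]` → lists = [[7, 5, 6], [7, 5, 6], [7, 5, 6]]
`lists[0].append(86)` → shared = [7, 5, 6, 86]; lists = [[7, 5, 6, 86], [7, 5, 6, 86], [7, 5, 6, 86]]
`print(lists[1])` → prints [7, 5, 6, 86]
`print(lists[2])` → prints [7, 5, 6, 86]
`print(shared)` → prints [7, 5, 6, 86]

Answer:
[7, 5, 6, 86]
[7, 5, 6, 86]
[7, 5, 6, 86]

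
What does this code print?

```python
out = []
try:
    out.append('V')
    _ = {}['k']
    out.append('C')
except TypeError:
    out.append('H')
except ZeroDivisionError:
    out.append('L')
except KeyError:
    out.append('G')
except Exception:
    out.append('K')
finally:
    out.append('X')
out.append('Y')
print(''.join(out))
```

Execution trace: 'V' (try body) → 'G' (except KeyError) → 'X' (finally) → 'Y' (after the try/except). Output: VGXY

Answer: VGXY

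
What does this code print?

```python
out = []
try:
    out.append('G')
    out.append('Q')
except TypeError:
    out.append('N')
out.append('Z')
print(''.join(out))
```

Execution trace: 'G' (try body) → 'Q' (try body, no exception) → 'Z' (after the try/except). Output: GQZ

Answer: GQZ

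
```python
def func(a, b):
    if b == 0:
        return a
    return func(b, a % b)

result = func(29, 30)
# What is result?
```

func(29, 30) -> func(30, 29) -> func(29, 1) -> func(1, 0) -> 1

Answer: 1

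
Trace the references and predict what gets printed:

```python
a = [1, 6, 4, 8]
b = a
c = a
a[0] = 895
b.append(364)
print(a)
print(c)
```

Key concept: multiple aliases.
Step by step:
`a = [1, 6, 4, 8]` → a = [1, 6, 4, 8]
`b = a` → b = [1, 6, 4, 8] (same object as a)
`c = a` → c = [1, 6, 4, 8] (same object as a, b)
`a[0] = 895` → a = [895, 6, 4, 8] (same object as b, c); b = [895, 6, 4, 8] (same object as a, c); c = [895, 6, 4, 8] (same object as a, b)
`b.append(364)` → a = [895, 6, 4, 8, 364] (same object as b, c); b = [895, 6, 4, 8, 364] (same object as a, c); c = [895, 6, 4, 8, 364] (same object as a, b)
`print(a)` → prints [895, 6, 4, 8, 364]
`print(c)` → prints [895, 6, 4, 8, 364]

Answer:
[895, 6, 4, 8, 364]
[895, 6, 4, 8, 364]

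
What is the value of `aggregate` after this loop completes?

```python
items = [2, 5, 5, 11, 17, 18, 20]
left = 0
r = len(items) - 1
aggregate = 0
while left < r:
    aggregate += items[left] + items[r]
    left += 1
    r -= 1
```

Sum of pairs from ends
`aggregate` takes the values: 0 → 22 → 45 → 67

Answer: 67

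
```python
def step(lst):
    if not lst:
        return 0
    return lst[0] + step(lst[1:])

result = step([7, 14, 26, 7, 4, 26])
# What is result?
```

7 + 14 + 26 + 7 + 4 + 26 + 0 = 84

Answer: 84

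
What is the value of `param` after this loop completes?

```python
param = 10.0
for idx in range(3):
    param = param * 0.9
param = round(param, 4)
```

Exponential decay: 10.0 * 0.9^3
`param` takes the values: 10.0 → 9.0 → 8.1 → 7.29

Answer: 7.29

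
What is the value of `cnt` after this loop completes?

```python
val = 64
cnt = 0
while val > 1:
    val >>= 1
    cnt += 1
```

Count right shifts until 1
`cnt` takes the values: 0 → 1 → 2 → 3 → 4 → 5 → 6

Answer: 6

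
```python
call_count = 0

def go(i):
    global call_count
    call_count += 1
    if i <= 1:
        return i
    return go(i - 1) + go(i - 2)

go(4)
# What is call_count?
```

Calls(i) = 1 + Calls(i-1) + Calls(i-2); Calls(0)=Calls(1)=1. For i=4 this gives 9.

Answer: 9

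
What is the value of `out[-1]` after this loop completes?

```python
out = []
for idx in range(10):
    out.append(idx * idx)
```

Last element of squares 0 to 9
`out` takes the values: [] → [0] → [0, 1] → [0, 1, 4] → [0, 1, 4, 9] → [0, 1, 4, 9, 16] → [0, 1, 4, 9, 16, 25] → [0, 1, 4, 9, 16, 25, 36] → [0, 1, 4, 9, 16, 25, 36, 49] → [0, 1, 4, 9, 16, 25, 36, 49, 64] → [0, 1, 4, 9, 16, 25, 36, 49, 64, 81]
So `out[-1]` = 81

Answer: 81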